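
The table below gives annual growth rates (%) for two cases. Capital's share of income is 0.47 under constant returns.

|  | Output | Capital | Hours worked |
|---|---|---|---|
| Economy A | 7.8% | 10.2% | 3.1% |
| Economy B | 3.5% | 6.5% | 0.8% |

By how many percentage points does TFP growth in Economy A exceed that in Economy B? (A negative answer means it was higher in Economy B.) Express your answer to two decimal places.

Labor's share = 1 − 0.47 = 0.53.
Economy A: TFP = 7.8 − 4.794 − 1.643 = 1.363%.
Economy B: TFP = 3.5 − 3.055 − 0.424 = 0.021%.
Difference = 1.363 − (0.021) = 1.342 pp.

1.34 percentage points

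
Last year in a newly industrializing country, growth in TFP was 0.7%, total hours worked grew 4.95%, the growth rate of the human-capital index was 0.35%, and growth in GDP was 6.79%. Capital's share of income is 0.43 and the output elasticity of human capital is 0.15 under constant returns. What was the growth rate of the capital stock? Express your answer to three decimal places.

The capital stock grew 9.206%.

Labor's share = 1 − 0.43 − 0.15 = 0.42.
gY = gA + 0.15×0.35 + 0.42×4.95 + 0.43×g.
0.43×g = 6.79 − 0.7 − 2.1315 = 3.9585.
g = 3.9585 / 0.43 = 9.20581%.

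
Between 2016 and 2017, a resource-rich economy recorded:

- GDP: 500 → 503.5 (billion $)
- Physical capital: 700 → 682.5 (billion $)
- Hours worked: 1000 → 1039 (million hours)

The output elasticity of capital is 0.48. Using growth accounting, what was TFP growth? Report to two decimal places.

-0.13%

GDP growth = (503.5 − 500) / 500 = 0.7%.
Physical capital growth = (682.5 − 700) / 700 = -2.5%.
Hours worked growth = (1039 − 1000) / 1000 = 3.9%.
Labor's share = 1 − 0.48 = 0.52.
Physical capital: 0.48 × (-2.5) = -1.2 pp.
Hours worked: 0.52 × 3.9 = 2.028 pp.
TFP growth = 0.7 − 0.828 = -0.128%.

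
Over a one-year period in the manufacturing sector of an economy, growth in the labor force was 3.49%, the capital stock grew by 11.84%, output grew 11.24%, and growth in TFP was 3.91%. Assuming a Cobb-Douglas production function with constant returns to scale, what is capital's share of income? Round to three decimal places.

Capital's share of income is 0.460.

gY = gA + α·gK + (1−α)·gL, so gY − gA − gL = α(gK − gL).
11.24 − 3.91 − 3.49 = α × (11.84 − 3.49).
3.84 = 8.35 α, so α = 0.45988.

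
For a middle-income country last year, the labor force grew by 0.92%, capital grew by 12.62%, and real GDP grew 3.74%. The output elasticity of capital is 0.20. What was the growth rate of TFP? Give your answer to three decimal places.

Labor's share = 1 − 0.2 = 0.8.
Capital: 0.2 × 12.62 = 2.524 pp.
The labor force: 0.8 × 0.92 = 0.736 pp.
TFP growth = 3.74 − 3.26 = 0.48%.

0.480%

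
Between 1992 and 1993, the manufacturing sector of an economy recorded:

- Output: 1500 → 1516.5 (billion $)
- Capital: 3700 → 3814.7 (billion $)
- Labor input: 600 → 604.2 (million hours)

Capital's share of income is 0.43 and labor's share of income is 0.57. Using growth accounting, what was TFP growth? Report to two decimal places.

Output growth = (1516.5 − 1500) / 1500 = 1.1%.
Capital growth = (3814.7 − 3700) / 3700 = 3.1%.
Labor input growth = (604.2 − 600) / 600 = 0.7%.
Labor's share = 1 − 0.43 = 0.57.
Capital: 0.43 × 3.1 = 1.333 pp.
Labor input: 0.57 × 0.7 = 0.399 pp.
TFP growth = 1.1 − 1.732 = -0.632%.

-0.63%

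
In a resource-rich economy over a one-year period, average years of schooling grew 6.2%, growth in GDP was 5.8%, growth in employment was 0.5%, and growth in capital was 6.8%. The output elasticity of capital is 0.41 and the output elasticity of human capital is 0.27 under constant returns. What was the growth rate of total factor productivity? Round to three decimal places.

1.178%

Labor's share = 1 − 0.41 − 0.27 = 0.32.
Capital: 0.41 × 6.8 = 2.788 pp.
Average years of schooling: 0.27 × 6.2 = 1.674 pp.
Employment: 0.32 × 0.5 = 0.16 pp.
TFP growth = 5.8 − 4.622 = 1.178%.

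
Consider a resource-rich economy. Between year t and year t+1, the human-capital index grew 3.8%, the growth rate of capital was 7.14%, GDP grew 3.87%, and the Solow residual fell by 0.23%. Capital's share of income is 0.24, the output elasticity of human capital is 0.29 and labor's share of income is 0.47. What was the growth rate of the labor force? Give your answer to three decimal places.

The labor force growth was 2.733%.

Labor's share = 1 − 0.24 − 0.29 = 0.47.
gY = gA + 0.24×7.14 + 0.29×3.8 + 0.47×g.
0.47×g = 3.87 + 0.23 − 2.8156 = 1.2844.
g = 1.2844 / 0.47 = 2.73277%.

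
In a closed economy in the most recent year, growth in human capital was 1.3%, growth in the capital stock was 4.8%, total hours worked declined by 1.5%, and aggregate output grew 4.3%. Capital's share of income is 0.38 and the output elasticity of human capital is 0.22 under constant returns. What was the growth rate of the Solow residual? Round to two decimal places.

Labor's share = 1 − 0.38 − 0.22 = 0.4.
The capital stock: 0.38 × 4.8 = 1.824 pp.
Human capital: 0.22 × 1.3 = 0.286 pp.
Total hours worked: 0.4 × (-1.5) = -0.6 pp.
TFP growth = 4.3 − 1.51 = 2.79%.

2.79%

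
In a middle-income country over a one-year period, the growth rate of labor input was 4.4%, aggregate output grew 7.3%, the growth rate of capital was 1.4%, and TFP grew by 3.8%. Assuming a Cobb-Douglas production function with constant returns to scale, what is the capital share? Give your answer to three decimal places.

gY = gA + α·gK + (1−α)·gL, so gY − gA − gL = α(gK − gL).
7.3 − 3.8 − 4.4 = α × (1.4 − 4.4).
-0.9 = -3 α, so α = 0.3.

The capital share is 0.300.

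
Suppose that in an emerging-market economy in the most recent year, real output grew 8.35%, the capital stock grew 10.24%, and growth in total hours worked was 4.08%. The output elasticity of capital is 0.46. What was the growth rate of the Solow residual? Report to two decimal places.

1.44%

Labor's share = 1 − 0.46 = 0.54.
The capital stock: 0.46 × 10.24 = 4.7104 pp.
Total hours worked: 0.54 × 4.08 = 2.2032 pp.
TFP growth = 8.35 − 6.9136 = 1.4364%.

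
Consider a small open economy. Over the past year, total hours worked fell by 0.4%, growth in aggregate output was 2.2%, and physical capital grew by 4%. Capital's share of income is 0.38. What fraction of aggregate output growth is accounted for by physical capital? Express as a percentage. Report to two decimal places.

Physical capital contributed 0.38 × 4 = 1.52 pp.
Share of growth = 1.52 / 2.2 × 100 = 69.0909%.

Physical capital accounted for 69.09% of growth.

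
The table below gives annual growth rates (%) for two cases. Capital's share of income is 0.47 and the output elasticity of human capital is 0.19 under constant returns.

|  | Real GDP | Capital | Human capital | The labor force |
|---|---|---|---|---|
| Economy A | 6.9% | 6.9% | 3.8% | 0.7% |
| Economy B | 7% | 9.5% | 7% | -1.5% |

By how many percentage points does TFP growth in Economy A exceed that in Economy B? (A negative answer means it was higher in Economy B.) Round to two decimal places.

Labor's share = 1 − 0.47 − 0.19 = 0.34.
Economy A: TFP = 6.9 − 3.243 − 0.722 − 0.238 = 2.697%.
Economy B: TFP = 7 − 4.465 − 1.33 + 0.51 = 1.715%.
Difference = 2.697 − (1.715) = 0.982 pp.

0.98 percentage points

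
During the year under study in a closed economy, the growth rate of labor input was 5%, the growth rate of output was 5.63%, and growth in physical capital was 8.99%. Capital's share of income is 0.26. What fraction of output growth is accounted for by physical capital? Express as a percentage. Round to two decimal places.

Physical capital contributed 0.26 × 8.99 = 2.3374 pp.
Share of growth = 2.3374 / 5.63 × 100 = 41.5169%.

41.52%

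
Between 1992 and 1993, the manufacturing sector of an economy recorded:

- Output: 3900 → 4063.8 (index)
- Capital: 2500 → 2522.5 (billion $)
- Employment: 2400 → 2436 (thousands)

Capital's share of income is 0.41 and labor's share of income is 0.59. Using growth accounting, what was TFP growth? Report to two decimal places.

Output growth = (4063.8 − 3900) / 3900 = 4.2%.
Capital growth = (2522.5 − 2500) / 2500 = 0.9%.
Employment growth = (2436 − 2400) / 2400 = 1.5%.
Labor's share = 1 − 0.41 = 0.59.
Capital: 0.41 × 0.9 = 0.369 pp.
Employment: 0.59 × 1.5 = 0.885 pp.
TFP growth = 4.2 − 1.254 = 2.946%.

TFP growth was 2.95%.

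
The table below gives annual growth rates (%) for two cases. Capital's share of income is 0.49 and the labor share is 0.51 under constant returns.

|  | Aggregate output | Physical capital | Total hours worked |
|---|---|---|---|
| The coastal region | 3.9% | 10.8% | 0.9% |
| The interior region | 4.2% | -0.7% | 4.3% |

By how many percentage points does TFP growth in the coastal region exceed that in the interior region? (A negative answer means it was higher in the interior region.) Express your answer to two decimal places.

Labor's share = 1 − 0.49 = 0.51.
The coastal region: TFP = 3.9 − 5.292 − 0.459 = -1.851%.
The interior region: TFP = 4.2 + 0.343 − 2.193 = 2.35%.
Difference = -1.851 − (2.35) = -4.201 pp.

-4.20 percentage points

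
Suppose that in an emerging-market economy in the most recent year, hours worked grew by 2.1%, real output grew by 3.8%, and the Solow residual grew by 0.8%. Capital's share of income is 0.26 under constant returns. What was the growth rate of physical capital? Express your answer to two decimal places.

Labor's share = 1 − 0.26 = 0.74.
gY = gA + 0.74×2.1 + 0.26×g.
0.26×g = 3.8 − 0.8 − 1.554 = 1.446.
g = 1.446 / 0.26 = 5.5615%.

5.56%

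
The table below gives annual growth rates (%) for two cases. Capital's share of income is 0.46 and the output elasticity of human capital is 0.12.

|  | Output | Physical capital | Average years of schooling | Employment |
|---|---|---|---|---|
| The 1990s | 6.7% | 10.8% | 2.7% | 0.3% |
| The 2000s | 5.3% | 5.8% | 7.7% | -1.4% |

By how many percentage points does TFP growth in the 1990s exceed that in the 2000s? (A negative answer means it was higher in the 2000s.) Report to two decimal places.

Labor's share = 1 − 0.46 − 0.12 = 0.42.
The 1990s: TFP = 6.7 − 4.968 − 0.324 − 0.126 = 1.282%.
The 2000s: TFP = 5.3 − 2.668 − 0.924 + 0.588 = 2.296%.
Difference = 1.282 − (2.296) = -1.014 pp.

-1.01 percentage points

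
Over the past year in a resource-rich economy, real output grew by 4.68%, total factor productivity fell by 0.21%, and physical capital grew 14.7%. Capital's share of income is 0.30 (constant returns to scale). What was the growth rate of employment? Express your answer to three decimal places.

0.686%

Labor's share = 1 − 0.3 = 0.7.
gY = gA + 0.3×14.7 + 0.7×g.
0.7×g = 4.68 + 0.21 − 4.41 = 0.48.
g = 0.48 / 0.7 = 0.68571%.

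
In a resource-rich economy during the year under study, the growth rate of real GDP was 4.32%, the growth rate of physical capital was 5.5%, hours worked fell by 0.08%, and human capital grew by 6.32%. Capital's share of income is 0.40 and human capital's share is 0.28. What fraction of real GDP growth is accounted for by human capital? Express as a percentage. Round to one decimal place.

Human capital contributed 0.28 × 6.32 = 1.7696 pp.
Share of growth = 1.7696 / 4.32 × 100 = 40.963%.

Human capital accounted for 41.0% of growth.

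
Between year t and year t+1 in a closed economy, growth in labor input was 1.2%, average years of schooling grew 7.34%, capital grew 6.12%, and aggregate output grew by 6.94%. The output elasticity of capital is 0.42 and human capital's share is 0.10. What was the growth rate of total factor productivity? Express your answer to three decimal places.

Labor's share = 1 − 0.42 − 0.1 = 0.48.
Capital: 0.42 × 6.12 = 2.5704 pp.
Average years of schooling: 0.1 × 7.34 = 0.734 pp.
Labor input: 0.48 × 1.2 = 0.576 pp.
TFP growth = 6.94 − 3.8804 = 3.0596%.

3.060%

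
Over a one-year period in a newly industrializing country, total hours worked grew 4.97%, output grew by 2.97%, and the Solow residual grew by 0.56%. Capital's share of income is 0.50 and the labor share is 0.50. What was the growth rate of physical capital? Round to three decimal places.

-0.150%

Labor's share = 1 − 0.5 = 0.5.
gY = gA + 0.5×4.97 + 0.5×g.
0.5×g = 2.97 − 0.56 − 2.485 = -0.075.
g = -0.075 / 0.5 = -0.15%.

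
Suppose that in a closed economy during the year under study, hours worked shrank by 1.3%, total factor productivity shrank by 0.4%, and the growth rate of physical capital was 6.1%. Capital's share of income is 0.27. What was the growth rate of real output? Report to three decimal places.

Real output growth was 0.298%.

Labor's share = 1 − 0.27 = 0.73.
Physical capital: 0.27 × 6.1 = 1.647 pp.
Hours worked: 0.73 × (-1.3) = -0.949 pp.
Output growth = -0.4 + 0.698 = 0.298%.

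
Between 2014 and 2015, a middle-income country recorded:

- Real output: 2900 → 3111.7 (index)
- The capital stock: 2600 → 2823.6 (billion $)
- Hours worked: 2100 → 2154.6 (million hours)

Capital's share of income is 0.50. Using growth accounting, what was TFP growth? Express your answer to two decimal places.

1.70%

Real output growth = (3111.7 − 2900) / 2900 = 7.3%.
The capital stock growth = (2823.6 − 2600) / 2600 = 8.6%.
Hours worked growth = (2154.6 − 2100) / 2100 = 2.6%.
Labor's share = 1 − 0.5 = 0.5.
The capital stock: 0.5 × 8.6 = 4.3 pp.
Hours worked: 0.5 × 2.6 = 1.3 pp.
TFP growth = 7.3 − 5.6 = 1.7%.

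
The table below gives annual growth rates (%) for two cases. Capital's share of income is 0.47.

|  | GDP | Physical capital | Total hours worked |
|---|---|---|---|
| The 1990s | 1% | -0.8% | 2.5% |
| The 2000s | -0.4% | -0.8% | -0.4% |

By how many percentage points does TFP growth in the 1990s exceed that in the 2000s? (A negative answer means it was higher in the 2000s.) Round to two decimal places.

-0.14 percentage points

Labor's share = 1 − 0.47 = 0.53.
The 1990s: TFP = 1 + 0.376 − 1.325 = 0.051%.
The 2000s: TFP = -0.4 + 0.376 + 0.212 = 0.188%.
Difference = 0.051 − (0.188) = -0.137 pp.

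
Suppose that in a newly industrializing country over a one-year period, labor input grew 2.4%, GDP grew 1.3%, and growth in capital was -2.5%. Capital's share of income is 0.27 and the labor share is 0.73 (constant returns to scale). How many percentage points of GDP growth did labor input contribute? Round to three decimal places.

Labor's share = 1 − 0.27 = 0.73.
Contribution = share × growth = 0.73 × 2.4 = 1.752 pp.

1.752 percentage points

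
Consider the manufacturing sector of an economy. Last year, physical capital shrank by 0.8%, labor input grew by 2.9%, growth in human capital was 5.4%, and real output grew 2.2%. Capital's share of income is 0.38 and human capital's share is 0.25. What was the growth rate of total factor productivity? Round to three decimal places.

Labor's share = 1 − 0.38 − 0.25 = 0.37.
Physical capital: 0.38 × (-0.8) = -0.304 pp.
Human capital: 0.25 × 5.4 = 1.35 pp.
Labor input: 0.37 × 2.9 = 1.073 pp.
TFP growth = 2.2 − 2.119 = 0.081%.

0.081%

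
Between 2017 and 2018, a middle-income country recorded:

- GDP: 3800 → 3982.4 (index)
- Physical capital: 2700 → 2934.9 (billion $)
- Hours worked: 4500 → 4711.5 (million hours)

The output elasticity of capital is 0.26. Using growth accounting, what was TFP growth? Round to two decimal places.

GDP growth = (3982.4 − 3800) / 3800 = 4.8%.
Physical capital growth = (2934.9 − 2700) / 2700 = 8.7%.
Hours worked growth = (4711.5 − 4500) / 4500 = 4.7%.
Labor's share = 1 − 0.26 = 0.74.
Physical capital: 0.26 × 8.7 = 2.262 pp.
Hours worked: 0.74 × 4.7 = 3.478 pp.
TFP growth = 4.8 − 5.74 = -0.94%.

-0.94%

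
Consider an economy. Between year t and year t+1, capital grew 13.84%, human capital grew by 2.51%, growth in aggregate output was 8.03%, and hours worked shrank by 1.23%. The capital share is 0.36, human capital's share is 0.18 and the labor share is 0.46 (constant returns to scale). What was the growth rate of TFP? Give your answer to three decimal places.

3.162%

Labor's share = 1 − 0.36 − 0.18 = 0.46.
Capital: 0.36 × 13.84 = 4.9824 pp.
Human capital: 0.18 × 2.51 = 0.4518 pp.
Hours worked: 0.46 × (-1.23) = -0.5658 pp.
TFP growth = 8.03 − 4.8684 = 3.1616%.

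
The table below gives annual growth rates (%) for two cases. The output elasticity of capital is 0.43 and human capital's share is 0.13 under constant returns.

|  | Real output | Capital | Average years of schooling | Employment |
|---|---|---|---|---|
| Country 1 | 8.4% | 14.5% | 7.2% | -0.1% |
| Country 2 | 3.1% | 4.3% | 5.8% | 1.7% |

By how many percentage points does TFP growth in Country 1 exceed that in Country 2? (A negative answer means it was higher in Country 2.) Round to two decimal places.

1.52 percentage points

Labor's share = 1 − 0.43 − 0.13 = 0.44.
Country 1: TFP = 8.4 − 6.235 − 0.936 + 0.044 = 1.273%.
Country 2: TFP = 3.1 − 1.849 − 0.754 − 0.748 = -0.251%.
Difference = 1.273 − (-0.251) = 1.524 pp.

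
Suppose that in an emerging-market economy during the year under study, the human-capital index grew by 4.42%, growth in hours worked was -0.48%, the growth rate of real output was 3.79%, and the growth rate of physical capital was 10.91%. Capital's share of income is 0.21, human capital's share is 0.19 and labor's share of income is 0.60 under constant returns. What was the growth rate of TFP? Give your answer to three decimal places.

Labor's share = 1 − 0.21 − 0.19 = 0.6.
Physical capital: 0.21 × 10.91 = 2.2911 pp.
The human-capital index: 0.19 × 4.42 = 0.8398 pp.
Hours worked: 0.6 × (-0.48) = -0.288 pp.
TFP growth = 3.79 − 2.8429 = 0.9471%.

0.947%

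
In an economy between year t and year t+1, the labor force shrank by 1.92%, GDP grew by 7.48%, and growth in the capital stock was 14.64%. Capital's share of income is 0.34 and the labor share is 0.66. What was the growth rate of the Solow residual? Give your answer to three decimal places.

3.770%

Labor's share = 1 − 0.34 = 0.66.
The capital stock: 0.34 × 14.64 = 4.9776 pp.
The labor force: 0.66 × (-1.92) = -1.2672 pp.
TFP growth = 7.48 − 3.7104 = 3.7696%.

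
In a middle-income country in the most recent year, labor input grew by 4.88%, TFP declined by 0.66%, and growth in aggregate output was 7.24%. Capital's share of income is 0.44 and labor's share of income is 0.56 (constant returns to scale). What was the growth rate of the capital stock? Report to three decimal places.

11.744%

Labor's share = 1 − 0.44 = 0.56.
gY = gA + 0.56×4.88 + 0.44×g.
0.44×g = 7.24 + 0.66 − 2.7328 = 5.1672.
g = 5.1672 / 0.44 = 11.74364%.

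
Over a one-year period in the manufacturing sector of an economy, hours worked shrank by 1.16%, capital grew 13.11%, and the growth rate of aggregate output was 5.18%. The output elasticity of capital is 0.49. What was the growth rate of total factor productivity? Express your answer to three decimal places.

-0.652%

Labor's share = 1 − 0.49 = 0.51.
Capital: 0.49 × 13.11 = 6.4239 pp.
Hours worked: 0.51 × (-1.16) = -0.5916 pp.
TFP growth = 5.18 − 5.8323 = -0.6523%.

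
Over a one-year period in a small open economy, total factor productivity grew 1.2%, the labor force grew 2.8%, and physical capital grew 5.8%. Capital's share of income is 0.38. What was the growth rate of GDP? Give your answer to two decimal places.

5.14%

Labor's share = 1 − 0.38 = 0.62.
Physical capital: 0.38 × 5.8 = 2.204 pp.
The labor force: 0.62 × 2.8 = 1.736 pp.
Output growth = 1.2 + 3.94 = 5.14%.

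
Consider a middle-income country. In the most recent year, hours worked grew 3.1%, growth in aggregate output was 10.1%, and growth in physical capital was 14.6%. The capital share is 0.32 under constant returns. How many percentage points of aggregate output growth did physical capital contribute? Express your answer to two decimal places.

Contribution = share × growth = 0.32 × 14.6 = 4.672 pp.

4.67 percentage points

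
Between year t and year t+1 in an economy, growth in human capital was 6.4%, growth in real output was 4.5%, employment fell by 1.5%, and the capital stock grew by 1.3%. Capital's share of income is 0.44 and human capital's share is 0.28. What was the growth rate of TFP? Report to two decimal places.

Labor's share = 1 − 0.44 − 0.28 = 0.28.
The capital stock: 0.44 × 1.3 = 0.572 pp.
Human capital: 0.28 × 6.4 = 1.792 pp.
Employment: 0.28 × (-1.5) = -0.42 pp.
TFP growth = 4.5 − 1.944 = 2.556%.

TFP grew 2.56%.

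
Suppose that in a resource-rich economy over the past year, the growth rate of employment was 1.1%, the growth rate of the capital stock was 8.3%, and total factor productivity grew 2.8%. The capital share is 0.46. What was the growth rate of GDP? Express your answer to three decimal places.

Labor's share = 1 − 0.46 = 0.54.
The capital stock: 0.46 × 8.3 = 3.818 pp.
Employment: 0.54 × 1.1 = 0.594 pp.
Output growth = 2.8 + 4.412 = 7.212%.

7.212%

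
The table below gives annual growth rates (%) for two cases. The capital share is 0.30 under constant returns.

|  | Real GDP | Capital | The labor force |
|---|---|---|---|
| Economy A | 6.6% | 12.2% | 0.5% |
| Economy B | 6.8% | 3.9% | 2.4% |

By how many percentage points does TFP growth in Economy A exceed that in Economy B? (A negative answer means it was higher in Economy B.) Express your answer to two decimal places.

-1.36 percentage points

Labor's share = 1 − 0.3 = 0.7.
Economy A: TFP = 6.6 − 3.66 − 0.35 = 2.59%.
Economy B: TFP = 6.8 − 1.17 − 1.68 = 3.95%.
Difference = 2.59 − (3.95) = -1.36 pp.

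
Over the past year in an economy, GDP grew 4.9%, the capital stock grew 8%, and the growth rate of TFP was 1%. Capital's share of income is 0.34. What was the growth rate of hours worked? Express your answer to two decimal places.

1.79%

Labor's share = 1 − 0.34 = 0.66.
gY = gA + 0.34×8 + 0.66×g.
0.66×g = 4.9 − 1 − 2.72 = 1.18.
g = 1.18 / 0.66 = 1.7879%.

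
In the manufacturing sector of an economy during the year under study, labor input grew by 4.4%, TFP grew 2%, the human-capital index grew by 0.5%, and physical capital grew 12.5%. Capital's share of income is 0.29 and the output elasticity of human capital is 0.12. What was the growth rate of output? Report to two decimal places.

Labor's share = 1 − 0.29 − 0.12 = 0.59.
Physical capital: 0.29 × 12.5 = 3.625 pp.
The human-capital index: 0.12 × 0.5 = 0.06 pp.
Labor input: 0.59 × 4.4 = 2.596 pp.
Output growth = 2 + 6.281 = 8.281%.

Output grew 8.28%.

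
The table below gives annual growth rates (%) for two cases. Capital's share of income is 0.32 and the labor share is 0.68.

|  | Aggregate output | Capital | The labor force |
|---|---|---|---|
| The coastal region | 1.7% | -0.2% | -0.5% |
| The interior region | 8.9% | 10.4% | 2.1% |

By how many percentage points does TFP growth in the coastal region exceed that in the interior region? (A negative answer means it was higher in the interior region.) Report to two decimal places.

Labor's share = 1 − 0.32 = 0.68.
The coastal region: TFP = 1.7 + 0.064 + 0.34 = 2.104%.
The interior region: TFP = 8.9 − 3.328 − 1.428 = 4.144%.
Difference = 2.104 − (4.144) = -2.04 pp.

-2.04 percentage points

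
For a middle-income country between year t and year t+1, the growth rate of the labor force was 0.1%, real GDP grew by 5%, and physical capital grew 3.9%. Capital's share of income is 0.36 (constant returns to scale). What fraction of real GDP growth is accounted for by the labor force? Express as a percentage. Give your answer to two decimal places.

The labor force accounted for 1.28% of growth.

Labor's share = 1 − 0.36 = 0.64.
The labor force contributed 0.64 × 0.1 = 0.064 pp.
Share of growth = 0.064 / 5 × 100 = 1.28%.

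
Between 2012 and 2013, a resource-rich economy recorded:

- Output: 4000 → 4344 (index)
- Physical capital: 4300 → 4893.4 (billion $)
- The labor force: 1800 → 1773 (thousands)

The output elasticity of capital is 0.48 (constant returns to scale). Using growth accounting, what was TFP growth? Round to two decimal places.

Output growth = (4344 − 4000) / 4000 = 8.6%.
Physical capital growth = (4893.4 − 4300) / 4300 = 13.8%.
The labor force growth = (1773 − 1800) / 1800 = -1.5%.
Labor's share = 1 − 0.48 = 0.52.
Physical capital: 0.48 × 13.8 = 6.624 pp.
The labor force: 0.52 × (-1.5) = -0.78 pp.
TFP growth = 8.6 − 5.844 = 2.756%.

2.76%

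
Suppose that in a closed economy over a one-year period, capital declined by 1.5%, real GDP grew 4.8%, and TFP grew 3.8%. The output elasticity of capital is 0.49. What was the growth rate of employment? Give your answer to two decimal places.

Labor's share = 1 − 0.49 = 0.51.
gY = gA + 0.49×(-1.5) + 0.51×g.
0.51×g = 4.8 − 3.8 + 0.735 = 1.735.
g = 1.735 / 0.51 = 3.402%.

3.40%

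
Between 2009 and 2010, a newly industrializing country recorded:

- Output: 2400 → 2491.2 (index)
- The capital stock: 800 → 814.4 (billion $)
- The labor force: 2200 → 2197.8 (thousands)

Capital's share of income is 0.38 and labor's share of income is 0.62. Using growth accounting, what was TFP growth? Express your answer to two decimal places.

Output growth = (2491.2 − 2400) / 2400 = 3.8%.
The capital stock growth = (814.4 − 800) / 800 = 1.8%.
The labor force growth = (2197.8 − 2200) / 2200 = -0.1%.
Labor's share = 1 − 0.38 = 0.62.
The capital stock: 0.38 × 1.8 = 0.684 pp.
The labor force: 0.62 × (-0.1) = -0.062 pp.
TFP growth = 3.8 − 0.622 = 3.178%.

3.18%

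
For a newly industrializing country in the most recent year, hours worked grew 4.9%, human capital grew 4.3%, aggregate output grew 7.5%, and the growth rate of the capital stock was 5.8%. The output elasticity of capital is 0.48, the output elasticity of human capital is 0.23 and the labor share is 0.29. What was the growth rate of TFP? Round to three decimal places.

Labor's share = 1 − 0.48 − 0.23 = 0.29.
The capital stock: 0.48 × 5.8 = 2.784 pp.
Human capital: 0.23 × 4.3 = 0.989 pp.
Hours worked: 0.29 × 4.9 = 1.421 pp.
TFP growth = 7.5 − 5.194 = 2.306%.

2.306%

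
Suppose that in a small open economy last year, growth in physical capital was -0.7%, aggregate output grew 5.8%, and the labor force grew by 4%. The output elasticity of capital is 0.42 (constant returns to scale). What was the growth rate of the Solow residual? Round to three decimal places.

Labor's share = 1 − 0.42 = 0.58.
Physical capital: 0.42 × (-0.7) = -0.294 pp.
The labor force: 0.58 × 4 = 2.32 pp.
TFP growth = 5.8 − 2.026 = 3.774%.

3.774%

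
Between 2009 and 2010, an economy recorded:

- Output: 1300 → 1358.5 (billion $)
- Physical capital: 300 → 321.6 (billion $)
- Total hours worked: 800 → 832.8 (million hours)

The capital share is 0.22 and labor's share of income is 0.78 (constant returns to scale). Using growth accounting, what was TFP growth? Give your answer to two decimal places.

Output growth = (1358.5 − 1300) / 1300 = 4.5%.
Physical capital growth = (321.6 − 300) / 300 = 7.2%.
Total hours worked growth = (832.8 − 800) / 800 = 4.1%.
Labor's share = 1 − 0.22 = 0.78.
Physical capital: 0.22 × 7.2 = 1.584 pp.
Total hours worked: 0.78 × 4.1 = 3.198 pp.
TFP growth = 4.5 − 4.782 = -0.282%.

-0.28%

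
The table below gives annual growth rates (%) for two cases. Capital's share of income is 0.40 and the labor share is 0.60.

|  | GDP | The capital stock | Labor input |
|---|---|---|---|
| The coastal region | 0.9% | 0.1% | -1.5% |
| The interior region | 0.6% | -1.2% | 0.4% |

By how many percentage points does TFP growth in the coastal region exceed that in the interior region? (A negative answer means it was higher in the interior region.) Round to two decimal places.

Labor's share = 1 − 0.4 = 0.6.
The coastal region: TFP = 0.9 − 0.04 + 0.9 = 1.76%.
The interior region: TFP = 0.6 + 0.48 − 0.24 = 0.84%.
Difference = 1.76 − (0.84) = 0.92 pp.

0.92 percentage points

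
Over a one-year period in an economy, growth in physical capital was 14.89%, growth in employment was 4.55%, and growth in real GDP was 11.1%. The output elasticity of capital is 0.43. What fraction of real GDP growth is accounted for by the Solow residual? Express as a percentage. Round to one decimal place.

Labor's share = 1 − 0.43 = 0.57.
Physical capital: 0.43 × 14.89 = 6.4027 pp.
Employment: 0.57 × 4.55 = 2.5935 pp.
TFP growth = 11.1 − 8.9962 = 2.1038%.
TFP share of growth = 2.1038 / 11.1 × 100 = 18.953%.

The Solow residual accounted for 19.0% of growth.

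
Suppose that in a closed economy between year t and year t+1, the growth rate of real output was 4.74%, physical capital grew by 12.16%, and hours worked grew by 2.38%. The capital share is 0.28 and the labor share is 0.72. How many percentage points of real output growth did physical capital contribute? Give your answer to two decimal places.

Contribution = share × growth = 0.28 × 12.16 = 3.4048 pp.

3.40 pp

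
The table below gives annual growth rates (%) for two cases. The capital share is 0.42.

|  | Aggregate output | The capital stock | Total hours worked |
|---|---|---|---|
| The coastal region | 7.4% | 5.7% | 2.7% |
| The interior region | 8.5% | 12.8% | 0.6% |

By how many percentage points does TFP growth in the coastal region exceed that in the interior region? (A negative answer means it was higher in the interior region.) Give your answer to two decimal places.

Labor's share = 1 − 0.42 = 0.58.
The coastal region: TFP = 7.4 − 2.394 − 1.566 = 3.44%.
The interior region: TFP = 8.5 − 5.376 − 0.348 = 2.776%.
Difference = 3.44 − (2.776) = 0.664 pp.

0.66 percentage points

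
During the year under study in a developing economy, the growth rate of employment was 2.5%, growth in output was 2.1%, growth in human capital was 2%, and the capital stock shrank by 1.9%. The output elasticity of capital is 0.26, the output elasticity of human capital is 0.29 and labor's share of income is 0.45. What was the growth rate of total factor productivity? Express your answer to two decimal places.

Total factor productivity growth was 0.89%.

Labor's share = 1 − 0.26 − 0.29 = 0.45.
The capital stock: 0.26 × (-1.9) = -0.494 pp.
Human capital: 0.29 × 2 = 0.58 pp.
Employment: 0.45 × 2.5 = 1.125 pp.
TFP growth = 2.1 − 1.211 = 0.889%.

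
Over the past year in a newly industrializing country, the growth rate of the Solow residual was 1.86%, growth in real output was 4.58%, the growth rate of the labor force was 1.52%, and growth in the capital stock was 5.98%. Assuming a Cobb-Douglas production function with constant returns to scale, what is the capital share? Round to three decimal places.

gY = gA + α·gK + (1−α)·gL, so gY − gA − gL = α(gK − gL).
4.58 − 1.86 − 1.52 = α × (5.98 − 1.52).
1.2 = 4.46 α, so α = 0.26906.

α = 0.269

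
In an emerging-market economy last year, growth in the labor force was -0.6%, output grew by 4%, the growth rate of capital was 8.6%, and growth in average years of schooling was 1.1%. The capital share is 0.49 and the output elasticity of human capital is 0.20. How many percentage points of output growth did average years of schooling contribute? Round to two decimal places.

Contribution = share × growth = 0.2 × 1.1 = 0.22 pp.

0.22 percentage points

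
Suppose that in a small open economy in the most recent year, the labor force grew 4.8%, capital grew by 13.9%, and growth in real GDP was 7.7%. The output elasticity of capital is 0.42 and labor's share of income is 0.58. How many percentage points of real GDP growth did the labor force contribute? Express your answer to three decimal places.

Labor's share = 1 − 0.42 = 0.58.
Contribution = share × growth = 0.58 × 4.8 = 2.784 pp.

2.784 pp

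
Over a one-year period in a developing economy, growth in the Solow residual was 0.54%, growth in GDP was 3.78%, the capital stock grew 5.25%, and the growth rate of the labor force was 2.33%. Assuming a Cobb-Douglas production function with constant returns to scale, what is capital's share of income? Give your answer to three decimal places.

gY = gA + α·gK + (1−α)·gL, so gY − gA − gL = α(gK − gL).
3.78 − 0.54 − 2.33 = α × (5.25 − 2.33).
0.91 = 2.92 α, so α = 0.31164.

α = 0.312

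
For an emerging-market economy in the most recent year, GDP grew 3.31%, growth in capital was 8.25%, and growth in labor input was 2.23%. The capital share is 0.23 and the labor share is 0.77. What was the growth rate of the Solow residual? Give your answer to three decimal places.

Labor's share = 1 − 0.23 = 0.77.
Capital: 0.23 × 8.25 = 1.8975 pp.
Labor input: 0.77 × 2.23 = 1.7171 pp.
TFP growth = 3.31 − 3.6146 = -0.3046%.

-0.305%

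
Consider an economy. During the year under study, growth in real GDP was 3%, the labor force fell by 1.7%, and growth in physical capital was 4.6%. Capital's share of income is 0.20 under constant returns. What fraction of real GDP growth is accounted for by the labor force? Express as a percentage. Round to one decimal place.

Labor's share = 1 − 0.2 = 0.8.
The labor force contributed 0.8 × (-1.7) = -1.36 pp.
Share of growth = -1.36 / 3 × 100 = -45.333%.

-45.3%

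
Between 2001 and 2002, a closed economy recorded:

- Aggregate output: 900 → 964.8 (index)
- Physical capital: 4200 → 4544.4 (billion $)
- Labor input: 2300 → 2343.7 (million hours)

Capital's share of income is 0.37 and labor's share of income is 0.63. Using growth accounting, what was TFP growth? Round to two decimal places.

2.97%

Aggregate output growth = (964.8 − 900) / 900 = 7.2%.
Physical capital growth = (4544.4 − 4200) / 4200 = 8.2%.
Labor input growth = (2343.7 − 2300) / 2300 = 1.9%.
Labor's share = 1 − 0.37 = 0.63.
Physical capital: 0.37 × 8.2 = 3.034 pp.
Labor input: 0.63 × 1.9 = 1.197 pp.
TFP growth = 7.2 − 4.231 = 2.969%.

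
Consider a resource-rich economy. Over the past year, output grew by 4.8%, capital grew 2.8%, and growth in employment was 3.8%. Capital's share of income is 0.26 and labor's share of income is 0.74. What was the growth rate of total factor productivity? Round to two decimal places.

Total factor productivity grew 1.26%.

Labor's share = 1 − 0.26 = 0.74.
Capital: 0.26 × 2.8 = 0.728 pp.
Employment: 0.74 × 3.8 = 2.812 pp.
TFP growth = 4.8 − 3.54 = 1.26%.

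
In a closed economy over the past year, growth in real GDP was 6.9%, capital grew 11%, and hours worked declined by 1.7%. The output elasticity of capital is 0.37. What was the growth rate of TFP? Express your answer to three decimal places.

3.901%

Labor's share = 1 − 0.37 = 0.63.
Capital: 0.37 × 11 = 4.07 pp.
Hours worked: 0.63 × (-1.7) = -1.071 pp.
TFP growth = 6.9 − 2.999 = 3.901%.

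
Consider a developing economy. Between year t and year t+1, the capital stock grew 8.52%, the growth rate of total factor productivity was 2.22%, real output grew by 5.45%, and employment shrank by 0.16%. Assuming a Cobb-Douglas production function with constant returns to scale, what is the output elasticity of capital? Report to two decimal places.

gY = gA + α·gK + (1−α)·gL, so gY − gA − gL = α(gK − gL).
5.45 − 2.22 + 0.16 = α × (8.52 − (-0.16)).
3.39 = 8.68 α, so α = 0.3906.

α = 0.39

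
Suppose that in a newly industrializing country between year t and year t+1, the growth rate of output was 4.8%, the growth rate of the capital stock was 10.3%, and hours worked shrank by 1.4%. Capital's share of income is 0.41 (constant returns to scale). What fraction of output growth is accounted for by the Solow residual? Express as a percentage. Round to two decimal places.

29.23%

Labor's share = 1 − 0.41 = 0.59.
The capital stock: 0.41 × 10.3 = 4.223 pp.
Hours worked: 0.59 × (-1.4) = -0.826 pp.
TFP growth = 4.8 − 3.397 = 1.403%.
TFP share of growth = 1.403 / 4.8 × 100 = 29.2292%.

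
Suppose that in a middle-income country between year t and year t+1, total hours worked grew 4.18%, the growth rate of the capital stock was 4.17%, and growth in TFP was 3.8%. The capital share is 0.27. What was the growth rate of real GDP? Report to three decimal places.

Labor's share = 1 − 0.27 = 0.73.
The capital stock: 0.27 × 4.17 = 1.1259 pp.
Total hours worked: 0.73 × 4.18 = 3.0514 pp.
Output growth = 3.8 + 4.1773 = 7.9773%.

7.977%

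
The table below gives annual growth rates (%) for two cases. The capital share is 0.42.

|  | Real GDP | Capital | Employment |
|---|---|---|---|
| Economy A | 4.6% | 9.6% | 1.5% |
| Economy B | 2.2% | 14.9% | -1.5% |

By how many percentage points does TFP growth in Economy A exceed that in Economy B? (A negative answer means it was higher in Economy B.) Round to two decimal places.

2.89 percentage points

Labor's share = 1 − 0.42 = 0.58.
Economy A: TFP = 4.6 − 4.032 − 0.87 = -0.302%.
Economy B: TFP = 2.2 − 6.258 + 0.87 = -3.188%.
Difference = -0.302 − (-3.188) = 2.886 pp.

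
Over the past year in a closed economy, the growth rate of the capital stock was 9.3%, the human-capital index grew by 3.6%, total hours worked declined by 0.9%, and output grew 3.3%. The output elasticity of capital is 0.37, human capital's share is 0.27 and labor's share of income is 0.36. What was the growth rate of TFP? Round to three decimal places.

-0.789%

Labor's share = 1 − 0.37 − 0.27 = 0.36.
The capital stock: 0.37 × 9.3 = 3.441 pp.
The human-capital index: 0.27 × 3.6 = 0.972 pp.
Total hours worked: 0.36 × (-0.9) = -0.324 pp.
TFP growth = 3.3 − 4.089 = -0.789%.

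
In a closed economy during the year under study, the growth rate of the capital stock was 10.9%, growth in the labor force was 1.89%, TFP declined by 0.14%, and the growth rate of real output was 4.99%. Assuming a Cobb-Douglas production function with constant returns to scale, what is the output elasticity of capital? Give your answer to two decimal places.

gY = gA + α·gK + (1−α)·gL, so gY − gA − gL = α(gK − gL).
4.99 + 0.14 − 1.89 = α × (10.9 − 1.89).
3.24 = 9.01 α, so α = 0.3596.

0.36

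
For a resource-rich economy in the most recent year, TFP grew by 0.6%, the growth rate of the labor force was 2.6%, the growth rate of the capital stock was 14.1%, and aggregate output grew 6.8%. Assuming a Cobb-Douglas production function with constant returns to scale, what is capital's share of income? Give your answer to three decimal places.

Capital's share of income is 0.313.

gY = gA + α·gK + (1−α)·gL, so gY − gA − gL = α(gK − gL).
6.8 − 0.6 − 2.6 = α × (14.1 − 2.6).
3.6 = 11.5 α, so α = 0.31304.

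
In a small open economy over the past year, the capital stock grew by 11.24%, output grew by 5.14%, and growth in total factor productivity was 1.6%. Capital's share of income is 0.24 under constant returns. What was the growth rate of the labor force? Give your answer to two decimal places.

1.11%

Labor's share = 1 − 0.24 = 0.76.
gY = gA + 0.24×11.24 + 0.76×g.
0.76×g = 5.14 − 1.6 − 2.6976 = 0.8424.
g = 0.8424 / 0.76 = 1.1084%.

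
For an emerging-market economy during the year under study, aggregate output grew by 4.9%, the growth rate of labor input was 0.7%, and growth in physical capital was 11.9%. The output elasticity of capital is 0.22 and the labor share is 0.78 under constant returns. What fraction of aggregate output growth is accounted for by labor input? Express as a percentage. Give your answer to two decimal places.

Labor input accounted for 11.14% of growth.

Labor's share = 1 − 0.22 = 0.78.
Labor input contributed 0.78 × 0.7 = 0.546 pp.
Share of growth = 0.546 / 4.9 × 100 = 11.1429%.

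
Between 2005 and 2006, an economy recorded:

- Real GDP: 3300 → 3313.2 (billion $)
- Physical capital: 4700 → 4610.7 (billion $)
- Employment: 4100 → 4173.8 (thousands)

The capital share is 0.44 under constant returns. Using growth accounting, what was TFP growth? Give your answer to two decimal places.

TFP grew 0.23%.

Real GDP growth = (3313.2 − 3300) / 3300 = 0.4%.
Physical capital growth = (4610.7 − 4700) / 4700 = -1.9%.
Employment growth = (4173.8 − 4100) / 4100 = 1.8%.
Labor's share = 1 − 0.44 = 0.56.
Physical capital: 0.44 × (-1.9) = -0.836 pp.
Employment: 0.56 × 1.8 = 1.008 pp.
TFP growth = 0.4 − 0.172 = 0.228%.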